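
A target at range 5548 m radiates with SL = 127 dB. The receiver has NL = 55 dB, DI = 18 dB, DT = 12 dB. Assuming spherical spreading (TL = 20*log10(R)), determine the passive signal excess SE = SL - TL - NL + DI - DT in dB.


3.12 dB


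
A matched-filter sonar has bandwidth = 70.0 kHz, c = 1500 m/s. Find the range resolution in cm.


dR = c/(2*BW) = 1500 / (2 * 70.0e3) = 0.0107 m = 1.07 cm

1.07 cm


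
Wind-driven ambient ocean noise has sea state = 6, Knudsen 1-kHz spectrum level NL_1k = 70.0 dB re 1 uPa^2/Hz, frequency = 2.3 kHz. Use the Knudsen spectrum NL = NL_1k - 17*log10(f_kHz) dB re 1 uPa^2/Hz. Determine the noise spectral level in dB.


NL = NL_1k - 17*log10(f_kHz) = 70.0 - 17*log10(2.3) = 70.0 - (6.15) = 63.85

63.85 dB


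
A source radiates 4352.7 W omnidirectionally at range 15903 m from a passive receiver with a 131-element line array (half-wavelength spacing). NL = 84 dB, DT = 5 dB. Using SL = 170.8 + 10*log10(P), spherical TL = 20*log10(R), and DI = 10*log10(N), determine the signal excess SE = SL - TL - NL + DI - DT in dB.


Step 1: SL = 170.8 + 10*log10(4352.7) = 207.19 dB
Step 2: TL = 20*log10(15903) = 84.03 dB
Step 3: DI = 10*log10(131) = 21.17 dB
Step 4: SE = SL - TL - NL + DI - DT = 207.19 - 84.03 - 84 + 21.17 - 5 = 55.33

55.33 dB


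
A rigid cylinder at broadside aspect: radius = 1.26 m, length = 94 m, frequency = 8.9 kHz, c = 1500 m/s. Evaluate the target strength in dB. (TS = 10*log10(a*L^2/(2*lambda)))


lambda = 1500/8900 = 0.16854 m
TS = 10*log10(1.26*94^2/(2*0.16854)) = 45.19

45.19 dB


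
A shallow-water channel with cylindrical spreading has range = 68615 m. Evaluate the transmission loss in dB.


TL = 10*log10(68615) = 48.36

48.36 dB


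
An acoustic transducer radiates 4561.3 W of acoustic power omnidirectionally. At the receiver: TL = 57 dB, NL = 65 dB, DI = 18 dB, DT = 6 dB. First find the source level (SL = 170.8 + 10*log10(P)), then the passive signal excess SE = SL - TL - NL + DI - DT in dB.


Step 1: SL = 170.8 + 10*log10(4561.3) = 207.39 dB
Step 2: SE = SL - TL - NL + DI - DT = 207.39 - 57 - 65 + 18 - 6 = 97.39

97.39 dB


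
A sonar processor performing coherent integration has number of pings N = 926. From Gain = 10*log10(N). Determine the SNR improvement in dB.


Gain = 10*log10(926) = 29.67

29.67 dB


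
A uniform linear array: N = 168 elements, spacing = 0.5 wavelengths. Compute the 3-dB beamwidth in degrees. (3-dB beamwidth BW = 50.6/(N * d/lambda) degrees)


BW = 50.6 / (168 * 0.5) = 50.6 / 84.0 = 0.6

0.6 deg


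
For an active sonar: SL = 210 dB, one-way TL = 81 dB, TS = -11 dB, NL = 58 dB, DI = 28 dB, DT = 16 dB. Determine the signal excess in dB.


SE = SL - 2*TL + TS - NL + DI - DT = 210 - 2*81 + (-11) - 58 + 28 - 16 = -9

-9 dB


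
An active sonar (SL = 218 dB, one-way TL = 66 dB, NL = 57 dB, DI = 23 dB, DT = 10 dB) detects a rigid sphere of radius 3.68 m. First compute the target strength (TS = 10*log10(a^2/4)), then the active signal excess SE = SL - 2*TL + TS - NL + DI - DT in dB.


Step 1: TS = 10*log10(3.68^2/4) = 5.3 dB
Step 2: SE = SL - 2*TL + TS - NL + DI - DT = 218 - 2*66 + (5.3) - 57 + 23 - 10 = 47.3

47.3 dB


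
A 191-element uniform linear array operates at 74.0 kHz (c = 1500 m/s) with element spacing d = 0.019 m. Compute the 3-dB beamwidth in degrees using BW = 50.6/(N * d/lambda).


Step 1: lambda = 1500/74000 = 0.02027 m
Step 2: d/lambda = 0.019/0.02027 = 0.9373
Step 3: BW = 50.6/(N * d/lambda) = 50.6/(191 * 0.9373) = 0.28

0.28 deg


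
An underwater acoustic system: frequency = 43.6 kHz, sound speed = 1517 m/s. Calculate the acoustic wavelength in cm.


lambda = c/f = 1517 / 43600 = 0.0348 m = 3.48 cm

3.48 cm


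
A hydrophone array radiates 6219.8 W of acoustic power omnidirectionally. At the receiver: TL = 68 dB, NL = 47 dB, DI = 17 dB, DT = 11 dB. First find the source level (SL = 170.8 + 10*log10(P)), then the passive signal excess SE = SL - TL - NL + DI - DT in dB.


Step 1: SL = 170.8 + 10*log10(6219.8) = 208.74 dB
Step 2: SE = SL - TL - NL + DI - DT = 208.74 - 68 - 47 + 17 - 11 = 99.74

99.74 dB


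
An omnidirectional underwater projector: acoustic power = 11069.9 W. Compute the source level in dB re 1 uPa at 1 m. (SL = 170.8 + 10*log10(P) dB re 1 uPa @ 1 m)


211.24 dB


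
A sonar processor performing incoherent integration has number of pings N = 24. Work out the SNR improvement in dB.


Gain = 5*log10(24) = 6.9

6.9 dB


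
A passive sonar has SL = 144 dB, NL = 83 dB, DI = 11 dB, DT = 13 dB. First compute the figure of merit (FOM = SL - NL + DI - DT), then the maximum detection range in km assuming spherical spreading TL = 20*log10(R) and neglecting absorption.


Step 1: FOM = SL - NL + DI - DT = 144 - 83 + 11 - 13 = 59 dB
Step 2: at max range FOM = TL = 20*log10(R), so R = 10^(59/20) = 891.25 m = 0.89 km

0.89 km


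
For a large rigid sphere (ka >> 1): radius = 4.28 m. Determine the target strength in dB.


TS = 10*log10(4.28^2 / 4) = 10*log10(4.5796) = 6.61

6.61 dB


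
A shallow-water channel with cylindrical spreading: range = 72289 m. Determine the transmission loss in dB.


TL = 10*log10(72289) = 48.59

48.59 dB


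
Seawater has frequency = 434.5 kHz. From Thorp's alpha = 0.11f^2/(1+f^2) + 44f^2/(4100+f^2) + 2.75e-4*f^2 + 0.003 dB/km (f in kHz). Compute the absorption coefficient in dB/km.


95.095 dB/km


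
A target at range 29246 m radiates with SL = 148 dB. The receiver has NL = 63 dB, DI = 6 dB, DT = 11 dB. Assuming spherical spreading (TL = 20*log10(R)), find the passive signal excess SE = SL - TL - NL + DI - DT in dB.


Step 1: TL = 20*log10(29246) = 89.32 dB
Step 2: SE = 148 - 89.32 - 63 + 6 - 11 = -9.32

-9.32 dB


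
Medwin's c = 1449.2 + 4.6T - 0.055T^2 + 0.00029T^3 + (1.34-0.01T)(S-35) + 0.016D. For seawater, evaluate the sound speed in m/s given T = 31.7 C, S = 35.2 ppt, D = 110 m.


c = 1449.2 + 4.6*31.7 - 0.055*31.7^2 + 0.00029*31.7^3 + (1.34 - 0.01*31.7)*(35.2 - 35) + 0.016*110 = 1550.95

1550.95 m/s


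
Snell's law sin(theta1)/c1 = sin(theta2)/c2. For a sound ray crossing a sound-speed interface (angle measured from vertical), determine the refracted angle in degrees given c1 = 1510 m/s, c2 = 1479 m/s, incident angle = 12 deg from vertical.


sin(theta2) = (c2/c1)*sin(theta1) = (1479/1510)*sin(12 deg) = 0.20364
theta2 = arcsin(0.20364) = 11.75

11.75 deg


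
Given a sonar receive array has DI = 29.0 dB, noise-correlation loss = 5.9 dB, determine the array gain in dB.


23.1 dB


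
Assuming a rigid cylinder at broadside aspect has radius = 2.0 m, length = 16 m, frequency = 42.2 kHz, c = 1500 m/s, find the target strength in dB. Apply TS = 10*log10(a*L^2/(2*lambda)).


lambda = 1500/42200 = 0.03555 m
TS = 10*log10(2.0*16^2/(2*0.03555)) = 38.57

38.57 dB


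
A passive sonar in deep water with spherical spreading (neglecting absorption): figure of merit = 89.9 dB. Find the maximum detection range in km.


At max range FOM = TL, so 20*log10(R) = 89.9
R = 10^(89.9/20) = 31260.79 m = 31.26 km

31.26 km


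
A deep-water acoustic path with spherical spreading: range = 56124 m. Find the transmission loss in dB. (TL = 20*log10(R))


TL = 20*log10(56124) = 94.98

94.98 dB


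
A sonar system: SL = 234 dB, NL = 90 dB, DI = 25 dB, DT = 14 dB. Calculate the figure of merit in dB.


155 dB


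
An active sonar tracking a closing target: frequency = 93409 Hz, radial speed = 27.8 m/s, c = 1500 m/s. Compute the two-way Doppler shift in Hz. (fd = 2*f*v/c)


fd = 2*f*v/c = 2 * 93409 * 27.8 / 1500 = 3462.36

3462.36 Hz


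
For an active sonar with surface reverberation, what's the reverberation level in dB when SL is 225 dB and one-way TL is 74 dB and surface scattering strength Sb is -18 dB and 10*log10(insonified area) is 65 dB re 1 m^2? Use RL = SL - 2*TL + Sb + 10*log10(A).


RL = SL - 2*TL + Sb + 10*log10(A) = 225 - 2*74 + (-18) + 65 = 124

124 dB


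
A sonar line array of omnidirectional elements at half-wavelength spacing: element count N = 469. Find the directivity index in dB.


DI = 10*log10(469) = 26.71

26.71 dB


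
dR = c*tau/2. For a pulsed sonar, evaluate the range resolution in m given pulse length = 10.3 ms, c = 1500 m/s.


dR = c*tau/2 = 1500 * 10.3e-3 / 2 = 7.725

7.725 m


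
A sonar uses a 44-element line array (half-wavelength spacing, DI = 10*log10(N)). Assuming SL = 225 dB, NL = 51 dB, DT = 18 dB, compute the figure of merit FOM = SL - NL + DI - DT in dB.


Step 1: DI = 10*log10(44) = 16.43 dB
Step 2: FOM = SL - NL + DI - DT = 225 - 51 + 16.43 - 18 = 172.43

172.43 dB


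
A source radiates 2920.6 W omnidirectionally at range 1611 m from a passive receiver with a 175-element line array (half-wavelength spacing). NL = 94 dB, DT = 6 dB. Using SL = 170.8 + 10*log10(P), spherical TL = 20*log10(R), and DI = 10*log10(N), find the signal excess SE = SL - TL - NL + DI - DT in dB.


Step 1: SL = 170.8 + 10*log10(2920.6) = 205.45 dB
Step 2: TL = 20*log10(1611) = 64.14 dB
Step 3: DI = 10*log10(175) = 22.43 dB
Step 4: SE = SL - TL - NL + DI - DT = 205.45 - 64.14 - 94 + 22.43 - 6 = 63.74

63.74 dB


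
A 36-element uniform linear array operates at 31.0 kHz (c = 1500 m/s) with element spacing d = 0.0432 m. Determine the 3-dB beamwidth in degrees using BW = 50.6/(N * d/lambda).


Step 1: lambda = 1500/31000 = 0.04839 m
Step 2: d/lambda = 0.0432/0.04839 = 0.8927
Step 3: BW = 50.6/(N * d/lambda) = 50.6/(36 * 0.8927) = 1.57

1.57 deg


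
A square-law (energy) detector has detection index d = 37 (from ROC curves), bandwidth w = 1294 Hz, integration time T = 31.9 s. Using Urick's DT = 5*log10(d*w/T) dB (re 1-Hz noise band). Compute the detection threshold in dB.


15.88 dB


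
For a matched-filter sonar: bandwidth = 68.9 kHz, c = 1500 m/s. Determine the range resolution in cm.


1.09 cm


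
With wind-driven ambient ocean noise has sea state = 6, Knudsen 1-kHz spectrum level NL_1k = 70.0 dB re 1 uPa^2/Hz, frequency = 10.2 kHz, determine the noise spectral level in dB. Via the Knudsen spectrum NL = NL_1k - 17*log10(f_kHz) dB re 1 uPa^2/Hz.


52.85 dB


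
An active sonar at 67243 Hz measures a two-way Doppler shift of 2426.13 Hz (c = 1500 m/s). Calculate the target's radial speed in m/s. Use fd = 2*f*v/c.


From fd = 2*f*v/c, v = c*fd/(2*f) = 1500 * 2426.13 / (2*67243) = 27.06

27.06 m/s


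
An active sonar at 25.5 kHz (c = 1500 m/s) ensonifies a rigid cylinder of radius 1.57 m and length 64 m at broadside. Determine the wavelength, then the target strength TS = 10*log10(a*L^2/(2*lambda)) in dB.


Step 1: lambda = c/f = 1500/25500 = 0.05882 m
Step 2: TS = 10*log10(a*L^2/(2*lambda)) = 10*log10(1.57*64^2/(2*0.05882)) = 47.38

47.38 dB


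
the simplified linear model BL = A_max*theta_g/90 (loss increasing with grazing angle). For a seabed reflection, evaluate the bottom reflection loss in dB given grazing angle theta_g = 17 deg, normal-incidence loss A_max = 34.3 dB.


6.48 dB


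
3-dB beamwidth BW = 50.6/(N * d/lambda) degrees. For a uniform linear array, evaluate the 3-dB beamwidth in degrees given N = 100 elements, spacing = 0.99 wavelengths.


BW = 50.6 / (100 * 0.99) = 50.6 / 99.0 = 0.51

0.51 deg


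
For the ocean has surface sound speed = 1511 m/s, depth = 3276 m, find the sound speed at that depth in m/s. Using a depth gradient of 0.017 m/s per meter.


c = 1511 + 0.017 * 3276 = 1566.692

1566.692 m/s


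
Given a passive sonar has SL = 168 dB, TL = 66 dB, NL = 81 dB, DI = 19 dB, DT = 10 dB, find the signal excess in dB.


SE = SL - TL - NL + DI - DT = 168 - 66 - 81 + 19 - 10 = 30

30 dB


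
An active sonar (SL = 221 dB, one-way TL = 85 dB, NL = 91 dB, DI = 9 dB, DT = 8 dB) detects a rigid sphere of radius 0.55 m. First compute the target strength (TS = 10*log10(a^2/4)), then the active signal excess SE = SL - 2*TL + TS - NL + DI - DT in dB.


Step 1: TS = 10*log10(0.55^2/4) = -11.21 dB
Step 2: SE = SL - 2*TL + TS - NL + DI - DT = 221 - 2*85 + (-11.21) - 91 + 9 - 8 = -50.21

-50.21 dB


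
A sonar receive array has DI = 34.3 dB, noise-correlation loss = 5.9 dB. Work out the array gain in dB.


AG = DI - L_corr = 34.3 - 5.9 = 28.4

28.4 dB


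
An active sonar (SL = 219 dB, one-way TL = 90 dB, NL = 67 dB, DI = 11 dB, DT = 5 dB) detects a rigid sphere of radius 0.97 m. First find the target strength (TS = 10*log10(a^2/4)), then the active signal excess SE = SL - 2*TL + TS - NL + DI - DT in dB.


Step 1: TS = 10*log10(0.97^2/4) = -6.29 dB
Step 2: SE = SL - 2*TL + TS - NL + DI - DT = 219 - 2*90 + (-6.29) - 67 + 11 - 5 = -28.29

-28.29 dB


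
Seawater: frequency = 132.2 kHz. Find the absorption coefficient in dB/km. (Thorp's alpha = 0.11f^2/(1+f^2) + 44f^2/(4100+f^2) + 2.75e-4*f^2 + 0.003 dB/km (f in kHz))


40.558 dB/km


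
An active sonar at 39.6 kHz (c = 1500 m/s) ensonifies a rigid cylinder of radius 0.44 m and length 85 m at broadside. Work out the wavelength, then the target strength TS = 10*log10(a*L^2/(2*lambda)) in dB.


Step 1: lambda = c/f = 1500/39600 = 0.03788 m
Step 2: TS = 10*log10(a*L^2/(2*lambda)) = 10*log10(0.44*85^2/(2*0.03788)) = 46.23

46.23 dB


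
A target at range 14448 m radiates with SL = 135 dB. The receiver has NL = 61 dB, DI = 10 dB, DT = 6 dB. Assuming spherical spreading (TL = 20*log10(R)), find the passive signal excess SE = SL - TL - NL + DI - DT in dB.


Step 1: TL = 20*log10(14448) = 83.2 dB
Step 2: SE = 135 - 83.2 - 61 + 10 - 6 = -5.2

-5.2 dB


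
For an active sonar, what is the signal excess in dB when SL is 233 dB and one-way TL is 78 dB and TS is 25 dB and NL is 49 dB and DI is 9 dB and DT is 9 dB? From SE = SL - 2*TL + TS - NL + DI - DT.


SE = SL - 2*TL + TS - NL + DI - DT = 233 - 2*78 + (25) - 49 + 9 - 9 = 53

53 dB


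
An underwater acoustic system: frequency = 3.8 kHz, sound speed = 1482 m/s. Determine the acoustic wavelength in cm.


lambda = c/f = 1482 / 3800 = 0.39 m = 39.0 cm

39.0 cm


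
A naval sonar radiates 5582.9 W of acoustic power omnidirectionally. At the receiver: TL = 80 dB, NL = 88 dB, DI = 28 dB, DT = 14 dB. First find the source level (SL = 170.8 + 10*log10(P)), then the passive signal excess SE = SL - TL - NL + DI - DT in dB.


Step 1: SL = 170.8 + 10*log10(5582.9) = 208.27 dB
Step 2: SE = SL - TL - NL + DI - DT = 208.27 - 80 - 88 + 28 - 14 = 54.27

54.27 dB


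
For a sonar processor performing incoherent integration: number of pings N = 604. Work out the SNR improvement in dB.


Gain = 5*log10(604) = 13.91

13.91 dB


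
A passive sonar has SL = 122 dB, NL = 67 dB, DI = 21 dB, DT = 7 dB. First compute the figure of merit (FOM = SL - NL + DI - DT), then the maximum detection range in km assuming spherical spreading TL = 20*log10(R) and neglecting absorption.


Step 1: FOM = SL - NL + DI - DT = 122 - 67 + 21 - 7 = 69 dB
Step 2: at max range FOM = TL = 20*log10(R), so R = 10^(69/20) = 2818.38 m = 2.82 km

2.82 km


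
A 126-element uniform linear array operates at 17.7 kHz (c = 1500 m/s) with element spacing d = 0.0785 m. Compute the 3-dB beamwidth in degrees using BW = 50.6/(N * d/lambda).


0.43 deg


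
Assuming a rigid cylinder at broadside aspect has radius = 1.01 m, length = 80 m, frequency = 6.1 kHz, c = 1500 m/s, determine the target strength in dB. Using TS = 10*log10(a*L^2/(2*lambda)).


lambda = 1500/6100 = 0.2459 m
TS = 10*log10(1.01*80^2/(2*0.2459)) = 41.19

41.19 dB


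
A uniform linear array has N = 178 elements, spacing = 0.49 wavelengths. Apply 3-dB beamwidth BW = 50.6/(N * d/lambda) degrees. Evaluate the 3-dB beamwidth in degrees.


0.58 deg


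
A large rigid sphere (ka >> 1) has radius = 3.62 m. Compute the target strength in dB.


5.15 dB


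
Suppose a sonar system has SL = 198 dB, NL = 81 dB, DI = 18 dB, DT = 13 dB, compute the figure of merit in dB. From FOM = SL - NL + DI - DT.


FOM = SL - NL + DI - DT = 198 - 81 + 18 - 13 = 122

122 dB


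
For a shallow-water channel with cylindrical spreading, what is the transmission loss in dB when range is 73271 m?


48.65 dB


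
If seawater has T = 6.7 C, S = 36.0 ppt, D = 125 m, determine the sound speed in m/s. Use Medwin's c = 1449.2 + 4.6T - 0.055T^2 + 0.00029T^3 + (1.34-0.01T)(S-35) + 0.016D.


1480.91 m/s


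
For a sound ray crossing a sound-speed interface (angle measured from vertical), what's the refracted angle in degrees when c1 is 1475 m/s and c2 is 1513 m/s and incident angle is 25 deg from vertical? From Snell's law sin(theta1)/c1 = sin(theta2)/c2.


25.69 deg


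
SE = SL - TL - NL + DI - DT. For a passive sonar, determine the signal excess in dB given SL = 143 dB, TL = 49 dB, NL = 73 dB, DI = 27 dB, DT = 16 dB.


SE = SL - TL - NL + DI - DT = 143 - 49 - 73 + 27 - 16 = 32

32 dB


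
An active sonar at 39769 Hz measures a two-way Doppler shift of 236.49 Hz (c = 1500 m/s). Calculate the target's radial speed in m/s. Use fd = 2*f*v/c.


From fd = 2*f*v/c, v = c*fd/(2*f) = 1500 * 236.49 / (2*39769) = 4.46

4.46 m/s


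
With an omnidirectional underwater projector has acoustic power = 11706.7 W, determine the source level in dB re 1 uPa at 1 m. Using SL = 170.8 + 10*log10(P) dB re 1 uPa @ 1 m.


SL = 170.8 + 10*log10(11706.7) = 170.8 + 40.68 = 211.48

211.48 dB


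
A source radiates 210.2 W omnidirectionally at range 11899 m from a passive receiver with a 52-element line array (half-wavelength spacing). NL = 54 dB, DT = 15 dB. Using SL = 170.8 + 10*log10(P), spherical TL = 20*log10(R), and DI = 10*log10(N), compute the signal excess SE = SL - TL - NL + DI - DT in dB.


Step 1: SL = 170.8 + 10*log10(210.2) = 194.03 dB
Step 2: TL = 20*log10(11899) = 81.51 dB
Step 3: DI = 10*log10(52) = 17.16 dB
Step 4: SE = SL - TL - NL + DI - DT = 194.03 - 81.51 - 54 + 17.16 - 15 = 60.68

60.68 dB


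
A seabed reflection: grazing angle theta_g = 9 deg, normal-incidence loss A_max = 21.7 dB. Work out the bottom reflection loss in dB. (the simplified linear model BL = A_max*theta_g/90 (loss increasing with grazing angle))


BL = A_max * theta_g / 90 = 21.7 * 9 / 90 = 2.17

2.17 dB


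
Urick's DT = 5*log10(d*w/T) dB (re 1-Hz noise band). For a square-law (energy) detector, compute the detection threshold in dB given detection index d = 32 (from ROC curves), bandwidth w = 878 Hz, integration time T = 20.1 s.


15.73 dB


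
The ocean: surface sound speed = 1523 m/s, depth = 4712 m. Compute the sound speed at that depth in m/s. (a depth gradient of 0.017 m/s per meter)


c = 1523 + 0.017 * 4712 = 1603.104

1603.104 m/s


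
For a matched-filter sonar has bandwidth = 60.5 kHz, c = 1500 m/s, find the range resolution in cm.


dR = c/(2*BW) = 1500 / (2 * 60.5e3) = 0.0124 m = 1.24 cm

1.24 cm


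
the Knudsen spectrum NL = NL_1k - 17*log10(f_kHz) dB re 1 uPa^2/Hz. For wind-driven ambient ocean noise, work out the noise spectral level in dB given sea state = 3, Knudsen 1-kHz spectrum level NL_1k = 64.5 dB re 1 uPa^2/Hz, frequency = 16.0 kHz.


NL = NL_1k - 17*log10(f_kHz) = 64.5 - 17*log10(16.0) = 64.5 - (20.47) = 44.03

44.03 dB


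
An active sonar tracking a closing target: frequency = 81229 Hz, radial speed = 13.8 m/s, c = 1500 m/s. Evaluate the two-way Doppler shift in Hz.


fd = 2*f*v/c = 2 * 81229 * 13.8 / 1500 = 1494.61

1494.61 Hz


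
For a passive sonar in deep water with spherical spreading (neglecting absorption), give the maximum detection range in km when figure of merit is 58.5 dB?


At max range FOM = TL, so 20*log10(R) = 58.5
R = 10^(58.5/20) = 841.4 m = 0.84 km

0.84 km


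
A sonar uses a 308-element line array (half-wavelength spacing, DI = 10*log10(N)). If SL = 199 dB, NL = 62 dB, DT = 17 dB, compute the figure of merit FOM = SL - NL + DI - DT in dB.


144.89 dB


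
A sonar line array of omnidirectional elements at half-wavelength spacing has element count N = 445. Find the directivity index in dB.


DI = 10*log10(445) = 26.48

26.48 dB


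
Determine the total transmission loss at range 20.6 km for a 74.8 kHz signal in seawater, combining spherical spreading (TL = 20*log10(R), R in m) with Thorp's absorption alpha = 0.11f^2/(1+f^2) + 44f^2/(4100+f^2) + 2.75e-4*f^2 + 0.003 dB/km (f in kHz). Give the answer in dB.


Step 1 (Thorp): alpha = 0.11*5595.04/(1+5595.04) + 44*5595.04/(4100+5595.04) + 2.75e-4*5595.04 + 0.003 = 27.0442 dB/km
Step 2: TL_spread = 20*log10(20600) = 86.28 dB
Step 3: TL_abs = alpha*R = 27.0442 * 20.6 = 557.11 dB
Step 4: TL_total = 86.28 + 557.11 = 643.39

643.39 dB


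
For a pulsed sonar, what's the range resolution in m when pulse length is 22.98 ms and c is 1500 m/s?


17.235 m


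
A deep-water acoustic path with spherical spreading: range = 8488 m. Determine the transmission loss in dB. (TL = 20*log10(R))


78.58 dB


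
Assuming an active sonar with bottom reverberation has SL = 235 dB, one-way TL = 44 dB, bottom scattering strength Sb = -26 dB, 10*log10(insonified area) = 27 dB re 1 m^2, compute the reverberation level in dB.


RL = SL - 2*TL + Sb + 10*log10(A) = 235 - 2*44 + (-26) + 27 = 148

148 dB


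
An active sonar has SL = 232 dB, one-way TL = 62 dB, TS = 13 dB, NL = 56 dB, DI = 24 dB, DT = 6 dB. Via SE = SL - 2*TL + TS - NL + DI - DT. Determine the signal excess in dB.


SE = SL - 2*TL + TS - NL + DI - DT = 232 - 2*62 + (13) - 56 + 24 - 6 = 83

83 dB


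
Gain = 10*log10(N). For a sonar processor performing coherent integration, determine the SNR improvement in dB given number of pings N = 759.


28.8 dB


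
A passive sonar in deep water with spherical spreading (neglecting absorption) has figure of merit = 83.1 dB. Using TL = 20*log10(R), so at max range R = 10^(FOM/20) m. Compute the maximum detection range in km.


At max range FOM = TL, so 20*log10(R) = 83.1
R = 10^(83.1/20) = 14288.94 m = 14.29 km

14.29 km


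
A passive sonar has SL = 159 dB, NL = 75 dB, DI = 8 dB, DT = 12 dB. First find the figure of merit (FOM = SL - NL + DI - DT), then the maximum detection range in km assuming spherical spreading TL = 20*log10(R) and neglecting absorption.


Step 1: FOM = SL - NL + DI - DT = 159 - 75 + 8 - 12 = 80 dB
Step 2: at max range FOM = TL = 20*log10(R), so R = 10^(80/20) = 10000.0 m = 10.0 km

10.0 km


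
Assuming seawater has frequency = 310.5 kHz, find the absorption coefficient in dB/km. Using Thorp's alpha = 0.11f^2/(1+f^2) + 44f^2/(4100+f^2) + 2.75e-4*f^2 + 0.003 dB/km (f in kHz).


f^2 = 96410.25
alpha = 0.11*96410.25/(1+96410.25) + 44*96410.25/(4100+96410.25) + 2.75e-4*96410.25 + 0.003 = 68.831

68.831 dB/km


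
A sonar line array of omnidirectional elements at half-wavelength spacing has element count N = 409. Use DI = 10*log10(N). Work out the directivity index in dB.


DI = 10*log10(409) = 26.12

26.12 dB


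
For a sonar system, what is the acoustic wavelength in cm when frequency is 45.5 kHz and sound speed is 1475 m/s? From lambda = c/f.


lambda = c/f = 1475 / 45500 = 0.0324 m = 3.24 cm

3.24 cm


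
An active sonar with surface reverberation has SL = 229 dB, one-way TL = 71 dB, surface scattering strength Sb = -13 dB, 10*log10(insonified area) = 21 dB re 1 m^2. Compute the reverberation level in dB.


RL = SL - 2*TL + Sb + 10*log10(A) = 229 - 2*71 + (-13) + 21 = 95

95 dB


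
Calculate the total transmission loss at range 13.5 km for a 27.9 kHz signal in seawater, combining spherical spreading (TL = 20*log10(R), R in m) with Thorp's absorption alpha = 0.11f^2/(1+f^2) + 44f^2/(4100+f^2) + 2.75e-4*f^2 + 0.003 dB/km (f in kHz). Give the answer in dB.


181.8 dB


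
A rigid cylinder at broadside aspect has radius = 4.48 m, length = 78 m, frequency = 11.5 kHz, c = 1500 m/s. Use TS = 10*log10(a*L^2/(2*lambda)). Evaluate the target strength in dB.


lambda = 1500/11500 = 0.13043 m
TS = 10*log10(4.48*78^2/(2*0.13043)) = 50.19

50.19 dB


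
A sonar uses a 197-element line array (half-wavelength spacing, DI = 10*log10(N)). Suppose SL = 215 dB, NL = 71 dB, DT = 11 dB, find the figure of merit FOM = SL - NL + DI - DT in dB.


155.94 dB


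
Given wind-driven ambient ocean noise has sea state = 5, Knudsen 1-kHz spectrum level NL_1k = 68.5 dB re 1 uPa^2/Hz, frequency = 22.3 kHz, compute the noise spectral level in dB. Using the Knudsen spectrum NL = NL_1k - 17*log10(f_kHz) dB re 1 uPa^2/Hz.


45.58 dB


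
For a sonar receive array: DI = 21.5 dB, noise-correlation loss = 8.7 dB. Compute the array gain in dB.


AG = DI - L_corr = 21.5 - 8.7 = 12.8

12.8 dB


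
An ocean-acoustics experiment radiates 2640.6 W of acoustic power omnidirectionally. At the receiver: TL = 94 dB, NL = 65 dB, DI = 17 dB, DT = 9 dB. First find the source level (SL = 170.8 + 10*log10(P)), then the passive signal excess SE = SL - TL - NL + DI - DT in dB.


Step 1: SL = 170.8 + 10*log10(2640.6) = 205.02 dB
Step 2: SE = SL - TL - NL + DI - DT = 205.02 - 94 - 65 + 17 - 9 = 54.02

54.02 dB


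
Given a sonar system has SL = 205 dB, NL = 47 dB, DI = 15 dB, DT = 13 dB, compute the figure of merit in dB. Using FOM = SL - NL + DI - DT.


FOM = SL - NL + DI - DT = 205 - 47 + 15 - 13 = 160

160 dB


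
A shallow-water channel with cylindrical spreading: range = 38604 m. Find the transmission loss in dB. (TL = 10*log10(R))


TL = 10*log10(38604) = 45.87

45.87 dB


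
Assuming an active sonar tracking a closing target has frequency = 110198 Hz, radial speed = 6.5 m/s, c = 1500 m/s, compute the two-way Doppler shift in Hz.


fd = 2*f*v/c = 2 * 110198 * 6.5 / 1500 = 955.05

955.05 Hz


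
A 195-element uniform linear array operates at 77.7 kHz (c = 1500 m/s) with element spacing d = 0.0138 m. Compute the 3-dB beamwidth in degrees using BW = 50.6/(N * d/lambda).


Step 1: lambda = 1500/77700 = 0.01931 m
Step 2: d/lambda = 0.0138/0.01931 = 0.7147
Step 3: BW = 50.6/(N * d/lambda) = 50.6/(195 * 0.7147) = 0.36

0.36 deg


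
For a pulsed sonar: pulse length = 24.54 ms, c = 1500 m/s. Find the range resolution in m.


dR = c*tau/2 = 1500 * 24.54e-3 / 2 = 18.405

18.405 m


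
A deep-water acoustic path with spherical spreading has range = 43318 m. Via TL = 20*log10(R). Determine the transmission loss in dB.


TL = 20*log10(43318) = 92.73

92.73 dB


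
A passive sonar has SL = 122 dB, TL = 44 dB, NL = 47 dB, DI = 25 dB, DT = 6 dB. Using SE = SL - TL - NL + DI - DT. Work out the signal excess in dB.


SE = SL - TL - NL + DI - DT = 122 - 44 - 47 + 25 - 6 = 50

50 dB


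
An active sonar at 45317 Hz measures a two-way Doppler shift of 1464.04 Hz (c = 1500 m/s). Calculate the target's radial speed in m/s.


From fd = 2*f*v/c, v = c*fd/(2*f) = 1500 * 1464.04 / (2*45317) = 24.23

24.23 m/s


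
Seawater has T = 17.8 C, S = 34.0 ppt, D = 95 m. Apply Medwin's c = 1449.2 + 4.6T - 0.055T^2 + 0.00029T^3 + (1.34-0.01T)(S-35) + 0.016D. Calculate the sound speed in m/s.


c = 1449.2 + 4.6*17.8 - 0.055*17.8^2 + 0.00029*17.8^3 + (1.34 - 0.01*17.8)*(34.0 - 35) + 0.016*95 = 1515.65

1515.65 m/s


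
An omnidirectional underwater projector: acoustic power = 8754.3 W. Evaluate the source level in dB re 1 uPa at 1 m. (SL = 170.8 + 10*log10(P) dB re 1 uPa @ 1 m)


210.22 dB


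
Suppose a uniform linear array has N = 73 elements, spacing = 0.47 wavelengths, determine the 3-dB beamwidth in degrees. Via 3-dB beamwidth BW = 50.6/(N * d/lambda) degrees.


BW = 50.6 / (73 * 0.47) = 50.6 / 34.31 = 1.47

1.47 deg


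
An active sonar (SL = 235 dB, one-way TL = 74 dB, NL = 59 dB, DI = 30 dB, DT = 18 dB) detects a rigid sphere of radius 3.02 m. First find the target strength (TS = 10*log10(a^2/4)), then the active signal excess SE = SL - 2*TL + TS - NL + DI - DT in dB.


Step 1: TS = 10*log10(3.02^2/4) = 3.58 dB
Step 2: SE = SL - 2*TL + TS - NL + DI - DT = 235 - 2*74 + (3.58) - 59 + 30 - 18 = 43.58

43.58 dB


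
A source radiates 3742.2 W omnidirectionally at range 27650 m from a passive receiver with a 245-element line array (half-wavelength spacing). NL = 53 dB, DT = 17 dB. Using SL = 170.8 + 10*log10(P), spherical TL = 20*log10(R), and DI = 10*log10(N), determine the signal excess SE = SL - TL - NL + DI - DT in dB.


Step 1: SL = 170.8 + 10*log10(3742.2) = 206.53 dB
Step 2: TL = 20*log10(27650) = 88.83 dB
Step 3: DI = 10*log10(245) = 23.89 dB
Step 4: SE = SL - TL - NL + DI - DT = 206.53 - 88.83 - 53 + 23.89 - 17 = 71.59

71.59 dB


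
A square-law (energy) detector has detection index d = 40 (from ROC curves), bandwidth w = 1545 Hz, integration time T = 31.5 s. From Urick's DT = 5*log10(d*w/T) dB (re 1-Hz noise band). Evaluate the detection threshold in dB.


DT = 5*log10(d*w/T) = 5*log10(40 * 1545 / 31.5) = 5*log10(1961.9) = 16.46

16.46 dB


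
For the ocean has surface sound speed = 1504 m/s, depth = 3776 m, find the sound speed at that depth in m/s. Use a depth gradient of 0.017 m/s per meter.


1568.192 m/s


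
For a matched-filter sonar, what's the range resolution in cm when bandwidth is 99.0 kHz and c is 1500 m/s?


0.76 cm


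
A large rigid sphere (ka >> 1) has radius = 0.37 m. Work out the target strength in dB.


-14.66 dB


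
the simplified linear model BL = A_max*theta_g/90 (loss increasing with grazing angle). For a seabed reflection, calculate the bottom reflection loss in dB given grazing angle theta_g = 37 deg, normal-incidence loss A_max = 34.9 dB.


14.35 dB


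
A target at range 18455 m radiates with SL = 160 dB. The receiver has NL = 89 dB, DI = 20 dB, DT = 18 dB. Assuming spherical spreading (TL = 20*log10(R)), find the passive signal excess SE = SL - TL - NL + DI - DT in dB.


Step 1: TL = 20*log10(18455) = 85.32 dB
Step 2: SE = 160 - 85.32 - 89 + 20 - 18 = -12.32

-12.32 dB


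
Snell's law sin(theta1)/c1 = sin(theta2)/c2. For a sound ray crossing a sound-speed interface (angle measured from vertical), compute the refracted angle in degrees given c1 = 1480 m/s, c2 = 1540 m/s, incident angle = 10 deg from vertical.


sin(theta2) = (c2/c1)*sin(theta1) = (1540/1480)*sin(10 deg) = 0.18069
theta2 = arcsin(0.18069) = 10.41

10.41 deg


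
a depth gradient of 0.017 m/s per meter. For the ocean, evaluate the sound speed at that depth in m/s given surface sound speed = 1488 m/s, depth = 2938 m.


c = 1488 + 0.017 * 2938 = 1537.946

1537.946 m/s


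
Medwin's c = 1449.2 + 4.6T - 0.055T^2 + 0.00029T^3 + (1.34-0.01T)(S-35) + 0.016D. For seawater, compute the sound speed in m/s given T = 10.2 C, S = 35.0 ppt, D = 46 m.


1491.44 m/s


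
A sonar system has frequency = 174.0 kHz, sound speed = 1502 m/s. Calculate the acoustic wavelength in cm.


lambda = c/f = 1502 / 174000 = 0.0086 m = 0.86 cm

0.86 cm


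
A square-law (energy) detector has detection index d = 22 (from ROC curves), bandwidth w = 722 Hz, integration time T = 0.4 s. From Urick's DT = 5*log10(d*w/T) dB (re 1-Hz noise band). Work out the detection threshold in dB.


22.99 dB


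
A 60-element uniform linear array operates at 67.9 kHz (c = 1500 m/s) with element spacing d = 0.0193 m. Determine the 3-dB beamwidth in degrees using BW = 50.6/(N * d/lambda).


0.97 deg


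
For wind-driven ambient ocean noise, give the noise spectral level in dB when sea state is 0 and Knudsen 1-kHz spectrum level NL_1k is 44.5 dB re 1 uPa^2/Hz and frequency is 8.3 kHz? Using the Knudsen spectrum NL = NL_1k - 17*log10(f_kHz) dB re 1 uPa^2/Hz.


28.88 dB


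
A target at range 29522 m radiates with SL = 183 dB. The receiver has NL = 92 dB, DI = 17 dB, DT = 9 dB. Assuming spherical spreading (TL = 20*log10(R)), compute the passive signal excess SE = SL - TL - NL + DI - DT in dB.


Step 1: TL = 20*log10(29522) = 89.4 dB
Step 2: SE = 183 - 89.4 - 92 + 17 - 9 = 9.6

9.6 dB


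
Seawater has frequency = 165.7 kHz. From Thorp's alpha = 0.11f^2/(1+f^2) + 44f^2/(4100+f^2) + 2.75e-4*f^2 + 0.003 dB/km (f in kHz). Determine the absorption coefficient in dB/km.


f^2 = 27456.49
alpha = 0.11*27456.49/(1+27456.49) + 44*27456.49/(4100+27456.49) + 2.75e-4*27456.49 + 0.003 = 45.947

45.947 dB/km


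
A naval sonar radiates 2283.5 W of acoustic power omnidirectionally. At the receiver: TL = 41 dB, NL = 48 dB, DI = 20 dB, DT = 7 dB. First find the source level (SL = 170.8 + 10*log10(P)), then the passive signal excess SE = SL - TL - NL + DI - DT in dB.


Step 1: SL = 170.8 + 10*log10(2283.5) = 204.39 dB
Step 2: SE = SL - TL - NL + DI - DT = 204.39 - 41 - 48 + 20 - 7 = 128.39

128.39 dB


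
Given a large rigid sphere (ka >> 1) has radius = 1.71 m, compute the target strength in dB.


TS = 10*log10(1.71^2 / 4) = 10*log10(0.731025) = -1.36

-1.36 dB


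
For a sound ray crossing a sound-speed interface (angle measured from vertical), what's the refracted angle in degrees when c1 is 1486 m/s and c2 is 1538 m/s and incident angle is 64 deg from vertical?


sin(theta2) = (c2/c1)*sin(theta1) = (1538/1486)*sin(64 deg) = 0.93025
theta2 = arcsin(0.93025) = 68.47

68.47 deg


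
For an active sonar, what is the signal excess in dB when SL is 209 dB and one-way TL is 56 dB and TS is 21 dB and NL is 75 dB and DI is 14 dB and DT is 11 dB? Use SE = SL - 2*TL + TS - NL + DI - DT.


SE = SL - 2*TL + TS - NL + DI - DT = 209 - 2*56 + (21) - 75 + 14 - 11 = 46

46 dB


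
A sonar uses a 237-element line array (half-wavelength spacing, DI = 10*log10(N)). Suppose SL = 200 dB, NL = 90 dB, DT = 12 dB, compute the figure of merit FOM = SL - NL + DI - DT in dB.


Step 1: DI = 10*log10(237) = 23.75 dB
Step 2: FOM = SL - NL + DI - DT = 200 - 90 + 23.75 - 12 = 121.75

121.75 dB


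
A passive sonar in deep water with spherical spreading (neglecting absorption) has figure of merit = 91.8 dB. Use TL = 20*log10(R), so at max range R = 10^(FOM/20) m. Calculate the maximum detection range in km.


At max range FOM = TL, so 20*log10(R) = 91.8
R = 10^(91.8/20) = 38904.51 m = 38.9 km

38.9 km


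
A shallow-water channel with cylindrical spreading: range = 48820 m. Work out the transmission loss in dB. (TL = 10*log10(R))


46.89 dB


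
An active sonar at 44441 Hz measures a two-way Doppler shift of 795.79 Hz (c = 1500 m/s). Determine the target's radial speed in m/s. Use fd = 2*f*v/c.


13.43 m/s


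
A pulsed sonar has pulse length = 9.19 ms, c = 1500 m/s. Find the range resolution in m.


dR = c*tau/2 = 1500 * 9.19e-3 / 2 = 6.8925

6.8925 m


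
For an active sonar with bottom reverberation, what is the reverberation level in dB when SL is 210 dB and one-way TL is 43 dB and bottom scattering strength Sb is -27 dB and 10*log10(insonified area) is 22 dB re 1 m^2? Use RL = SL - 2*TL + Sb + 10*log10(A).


119 dB


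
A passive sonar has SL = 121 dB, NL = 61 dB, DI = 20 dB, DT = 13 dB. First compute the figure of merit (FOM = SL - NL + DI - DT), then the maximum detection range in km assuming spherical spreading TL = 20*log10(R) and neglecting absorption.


Step 1: FOM = SL - NL + DI - DT = 121 - 61 + 20 - 13 = 67 dB
Step 2: at max range FOM = TL = 20*log10(R), so R = 10^(67/20) = 2238.72 m = 2.24 km

2.24 km


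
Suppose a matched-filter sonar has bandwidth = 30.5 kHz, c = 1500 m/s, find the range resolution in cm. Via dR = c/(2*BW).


2.46 cm


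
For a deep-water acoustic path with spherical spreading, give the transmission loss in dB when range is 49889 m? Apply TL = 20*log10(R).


93.96 dB


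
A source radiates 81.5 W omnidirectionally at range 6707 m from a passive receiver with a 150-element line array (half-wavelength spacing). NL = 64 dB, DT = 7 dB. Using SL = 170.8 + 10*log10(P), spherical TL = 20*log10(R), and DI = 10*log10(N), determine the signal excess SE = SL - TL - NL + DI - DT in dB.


Step 1: SL = 170.8 + 10*log10(81.5) = 189.91 dB
Step 2: TL = 20*log10(6707) = 76.53 dB
Step 3: DI = 10*log10(150) = 21.76 dB
Step 4: SE = SL - TL - NL + DI - DT = 189.91 - 76.53 - 64 + 21.76 - 7 = 64.14

64.14 dB


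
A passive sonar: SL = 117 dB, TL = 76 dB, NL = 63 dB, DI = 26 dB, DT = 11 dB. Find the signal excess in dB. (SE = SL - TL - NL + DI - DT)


-7 dB


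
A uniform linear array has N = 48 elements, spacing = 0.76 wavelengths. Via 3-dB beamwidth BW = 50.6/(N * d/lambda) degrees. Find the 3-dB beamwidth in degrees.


BW = 50.6 / (48 * 0.76) = 50.6 / 36.48 = 1.39

1.39 deg


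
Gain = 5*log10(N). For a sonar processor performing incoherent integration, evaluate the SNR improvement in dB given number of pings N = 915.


14.81 dB


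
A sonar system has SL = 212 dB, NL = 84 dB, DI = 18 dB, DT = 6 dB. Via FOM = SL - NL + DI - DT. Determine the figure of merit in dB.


FOM = SL - NL + DI - DT = 212 - 84 + 18 - 6 = 140

140 dB


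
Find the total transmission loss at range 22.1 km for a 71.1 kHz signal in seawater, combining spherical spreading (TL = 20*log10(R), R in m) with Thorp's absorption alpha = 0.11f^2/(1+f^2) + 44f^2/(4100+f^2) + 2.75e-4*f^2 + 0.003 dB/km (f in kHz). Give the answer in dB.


Step 1 (Thorp): alpha = 0.11*5055.21/(1+5055.21) + 44*5055.21/(4100+5055.21) + 2.75e-4*5055.21 + 0.003 = 25.7985 dB/km
Step 2: TL_spread = 20*log10(22100) = 86.89 dB
Step 3: TL_abs = alpha*R = 25.7985 * 22.1 = 570.15 dB
Step 4: TL_total = 86.89 + 570.15 = 657.04

657.04 dB


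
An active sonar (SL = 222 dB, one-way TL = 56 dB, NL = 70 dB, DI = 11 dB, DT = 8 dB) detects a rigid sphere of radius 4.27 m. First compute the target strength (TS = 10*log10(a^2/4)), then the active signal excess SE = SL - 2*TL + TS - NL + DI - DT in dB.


Step 1: TS = 10*log10(4.27^2/4) = 6.59 dB
Step 2: SE = SL - 2*TL + TS - NL + DI - DT = 222 - 2*56 + (6.59) - 70 + 11 - 8 = 49.59

49.59 dB


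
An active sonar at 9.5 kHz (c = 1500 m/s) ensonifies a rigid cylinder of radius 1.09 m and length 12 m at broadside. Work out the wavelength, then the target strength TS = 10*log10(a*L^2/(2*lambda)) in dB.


Step 1: lambda = c/f = 1500/9500 = 0.15789 m
Step 2: TS = 10*log10(a*L^2/(2*lambda)) = 10*log10(1.09*12^2/(2*0.15789)) = 26.96

26.96 dB


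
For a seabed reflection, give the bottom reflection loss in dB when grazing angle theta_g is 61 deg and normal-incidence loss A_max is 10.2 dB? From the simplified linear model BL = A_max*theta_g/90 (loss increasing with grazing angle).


BL = A_max * theta_g / 90 = 10.2 * 61 / 90 = 6.91

6.91 dB


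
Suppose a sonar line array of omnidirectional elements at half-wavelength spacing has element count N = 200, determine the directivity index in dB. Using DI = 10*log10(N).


23.01 dB


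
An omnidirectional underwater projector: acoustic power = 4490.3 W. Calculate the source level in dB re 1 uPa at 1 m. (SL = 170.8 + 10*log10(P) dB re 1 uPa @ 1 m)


SL = 170.8 + 10*log10(4490.3) = 170.8 + 36.52 = 207.32

207.32 dB


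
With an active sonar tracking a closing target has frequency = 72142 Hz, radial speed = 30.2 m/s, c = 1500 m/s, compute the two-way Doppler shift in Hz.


fd = 2*f*v/c = 2 * 72142 * 30.2 / 1500 = 2904.92

2904.92 Hz


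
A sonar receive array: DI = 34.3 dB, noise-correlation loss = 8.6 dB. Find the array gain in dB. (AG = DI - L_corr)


AG = DI - L_corr = 34.3 - 8.6 = 25.7

25.7 dB


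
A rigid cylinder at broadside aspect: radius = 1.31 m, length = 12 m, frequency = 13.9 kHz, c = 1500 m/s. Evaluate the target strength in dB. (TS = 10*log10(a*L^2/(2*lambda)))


lambda = 1500/13900 = 0.10791 m
TS = 10*log10(1.31*12^2/(2*0.10791)) = 29.42

29.42 dB


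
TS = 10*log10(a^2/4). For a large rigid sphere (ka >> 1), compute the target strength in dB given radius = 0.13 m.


-23.74 dB


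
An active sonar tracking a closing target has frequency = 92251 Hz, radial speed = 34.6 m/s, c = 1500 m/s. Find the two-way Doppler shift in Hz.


4255.85 Hz


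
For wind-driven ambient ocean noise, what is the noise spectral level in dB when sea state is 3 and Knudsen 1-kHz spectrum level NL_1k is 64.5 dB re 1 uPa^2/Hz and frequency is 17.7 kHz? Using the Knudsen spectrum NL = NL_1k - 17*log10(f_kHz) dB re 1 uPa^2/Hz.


NL = NL_1k - 17*log10(f_kHz) = 64.5 - 17*log10(17.7) = 64.5 - (21.22) = 43.28

43.28 dB
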